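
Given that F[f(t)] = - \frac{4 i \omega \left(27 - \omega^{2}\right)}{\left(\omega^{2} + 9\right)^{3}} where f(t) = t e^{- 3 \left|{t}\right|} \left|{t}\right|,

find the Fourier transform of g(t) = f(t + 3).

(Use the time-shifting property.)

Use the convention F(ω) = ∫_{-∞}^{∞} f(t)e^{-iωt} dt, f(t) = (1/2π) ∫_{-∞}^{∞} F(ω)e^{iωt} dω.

F[g](ω) = \frac{4 i \omega \left(\omega^{2} - 27\right) e^{3 i \omega}}{\left(\omega^{2} + 9\right)^{3}}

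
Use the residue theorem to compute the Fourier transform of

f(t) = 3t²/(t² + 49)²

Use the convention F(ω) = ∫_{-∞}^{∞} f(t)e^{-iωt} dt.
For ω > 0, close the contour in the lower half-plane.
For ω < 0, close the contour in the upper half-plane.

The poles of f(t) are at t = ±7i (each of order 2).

Let g(z) = f(z)e^{-iωz}; for large |z| the factor e^{-iωz} decays in the lower half-plane when ω > 0 and in the upper half-plane when ω < 0.

Case ω > 0 (lower half-plane, clockwise contour ⇒ F(ω) = -2πi·ΣRes):
  Res_{z = - 7 i} g(z) = \frac{3 i \left(1 - 7 \omega\right) e^{- 7 \omega}}{28} (pole of order 2)
  F(ω) = -2πi·ΣRes = \frac{3 \pi \left(1 - 7 \omega\right) e^{- 7 \omega}}{14}

Case ω < 0 (upper half-plane, counterclockwise contour ⇒ F(ω) = +2πi·ΣRes):
  Res_{z = 7 i} g(z) = \frac{3 i \left(- 7 \omega - 1\right) e^{7 \omega}}{28} (pole of order 2)
  F(ω) = 2πi·ΣRes = \frac{3 \pi \left(7 \omega + 1\right) e^{7 \omega}}{14}

Both cases combine into a single formula in |ω|:

F(ω) = \frac{3 \pi \left(1 - 7 \left|{\omega}\right|\right) e^{- 7 \left|{\omega}\right|}}{14}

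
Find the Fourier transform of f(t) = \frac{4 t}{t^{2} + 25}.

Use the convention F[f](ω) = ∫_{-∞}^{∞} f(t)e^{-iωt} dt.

F(ω) = - 4 i \pi e^{- 5 \left|{\omega}\right|} \operatorname{sign}{\left(\omega \right)}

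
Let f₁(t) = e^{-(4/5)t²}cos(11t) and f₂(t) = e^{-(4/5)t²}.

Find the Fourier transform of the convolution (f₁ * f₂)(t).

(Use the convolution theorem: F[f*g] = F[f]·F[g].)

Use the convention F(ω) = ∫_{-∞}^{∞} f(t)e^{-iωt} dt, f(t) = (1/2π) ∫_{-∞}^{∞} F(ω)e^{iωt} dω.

F[f₁*f₂](ω) = \frac{5 \pi \left(e^{\frac{55 \omega}{4}} + 1\right) e^{- \frac{5 \omega^{2}}{8} - \frac{55 \omega}{8} - \frac{605}{16}}}{8}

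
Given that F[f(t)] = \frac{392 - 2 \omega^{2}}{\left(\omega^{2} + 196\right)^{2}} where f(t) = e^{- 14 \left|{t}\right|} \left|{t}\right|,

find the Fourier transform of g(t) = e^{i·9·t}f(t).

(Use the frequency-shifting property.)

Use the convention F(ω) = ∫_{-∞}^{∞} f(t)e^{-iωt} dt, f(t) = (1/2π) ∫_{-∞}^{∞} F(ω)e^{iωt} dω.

F[g](ω) = \frac{2 \left(196 - \left(\omega - 9\right)^{2}\right)}{\left(\left(\omega - 9\right)^{2} + 196\right)^{2}}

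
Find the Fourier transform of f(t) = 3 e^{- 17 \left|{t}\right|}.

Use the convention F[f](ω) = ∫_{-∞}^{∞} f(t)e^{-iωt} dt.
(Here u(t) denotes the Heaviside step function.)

F(ω) = \frac{102}{\omega^{2} + 289}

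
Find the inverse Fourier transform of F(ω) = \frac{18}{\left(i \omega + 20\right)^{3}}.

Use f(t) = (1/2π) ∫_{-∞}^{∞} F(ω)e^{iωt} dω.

f(t) = 9 t^{2} e^{- 20 t} u\left(t\right)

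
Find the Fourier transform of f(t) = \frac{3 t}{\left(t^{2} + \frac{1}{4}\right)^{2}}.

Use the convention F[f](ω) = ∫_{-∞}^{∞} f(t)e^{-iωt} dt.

F(ω) = - 3 i \pi \omega e^{- \frac{\left|{\omega}\right|}{2}}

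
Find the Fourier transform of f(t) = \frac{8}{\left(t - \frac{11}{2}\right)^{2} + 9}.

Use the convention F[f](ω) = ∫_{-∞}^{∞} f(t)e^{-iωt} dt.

F(ω) = \frac{8 \pi e^{- \frac{11 i \omega}{2} - 3 \left|{\omega}\right|}}{3}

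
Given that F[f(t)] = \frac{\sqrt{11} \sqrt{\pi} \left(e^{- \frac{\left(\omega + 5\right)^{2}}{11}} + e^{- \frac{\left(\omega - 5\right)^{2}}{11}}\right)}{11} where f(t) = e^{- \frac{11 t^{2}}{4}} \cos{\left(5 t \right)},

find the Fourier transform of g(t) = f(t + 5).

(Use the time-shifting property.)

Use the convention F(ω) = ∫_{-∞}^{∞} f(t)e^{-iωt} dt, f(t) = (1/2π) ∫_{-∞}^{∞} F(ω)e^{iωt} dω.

F[g](ω) = \frac{\sqrt{11} \sqrt{\pi} \left(e^{\frac{20 \omega}{11}} + 1\right) e^{- \frac{\omega^{2}}{11} - \frac{10 \omega}{11} + 5 i \omega - \frac{25}{11}}}{11}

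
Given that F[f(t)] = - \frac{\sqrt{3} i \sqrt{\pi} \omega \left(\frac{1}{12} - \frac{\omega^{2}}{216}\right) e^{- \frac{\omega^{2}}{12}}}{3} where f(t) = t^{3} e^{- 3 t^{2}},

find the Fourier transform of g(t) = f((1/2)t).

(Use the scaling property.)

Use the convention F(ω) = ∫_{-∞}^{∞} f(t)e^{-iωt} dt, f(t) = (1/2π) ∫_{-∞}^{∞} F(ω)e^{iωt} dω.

F[g](ω) = \frac{\sqrt{3} i \sqrt{\pi} \omega \left(2 \omega^{2} - 9\right) e^{- \frac{\omega^{2}}{3}}}{81}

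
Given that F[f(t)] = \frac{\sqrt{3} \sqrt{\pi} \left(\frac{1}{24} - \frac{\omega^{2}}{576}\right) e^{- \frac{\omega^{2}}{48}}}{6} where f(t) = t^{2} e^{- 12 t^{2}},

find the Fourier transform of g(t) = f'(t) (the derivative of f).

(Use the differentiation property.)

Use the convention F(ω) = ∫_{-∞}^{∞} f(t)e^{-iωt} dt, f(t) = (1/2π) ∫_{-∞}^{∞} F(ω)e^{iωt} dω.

F[g](ω) = \frac{\sqrt{3} i \sqrt{\pi} \omega \left(24 - \omega^{2}\right) e^{- \frac{\omega^{2}}{48}}}{3456}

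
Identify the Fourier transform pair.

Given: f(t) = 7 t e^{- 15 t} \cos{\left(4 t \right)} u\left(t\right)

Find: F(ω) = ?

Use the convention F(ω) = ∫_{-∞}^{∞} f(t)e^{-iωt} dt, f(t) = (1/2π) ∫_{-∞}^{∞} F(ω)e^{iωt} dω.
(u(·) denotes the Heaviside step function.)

F(ω) = \frac{7 \left(\left(i \omega + 15\right)^{2} - 16\right)}{\left(\left(i \omega + 15\right)^{2} + 16\right)^{2}}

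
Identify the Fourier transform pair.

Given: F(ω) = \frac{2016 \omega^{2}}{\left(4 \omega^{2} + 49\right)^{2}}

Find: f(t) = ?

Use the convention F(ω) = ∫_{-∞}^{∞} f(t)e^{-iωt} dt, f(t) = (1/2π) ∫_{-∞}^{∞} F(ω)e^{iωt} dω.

f(t) = 9 \left(1 - \frac{7 \left|{t}\right|}{2}\right) e^{- \frac{7 \left|{t}\right|}{2}}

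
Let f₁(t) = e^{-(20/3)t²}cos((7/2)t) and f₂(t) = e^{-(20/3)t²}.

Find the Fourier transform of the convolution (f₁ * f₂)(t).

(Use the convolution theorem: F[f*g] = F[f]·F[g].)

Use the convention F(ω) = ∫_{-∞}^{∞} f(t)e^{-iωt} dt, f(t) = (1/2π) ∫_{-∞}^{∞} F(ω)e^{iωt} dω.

F[f₁*f₂](ω) = \frac{3 \pi \left(e^{\frac{21 \omega}{40}} + 1\right) e^{- \frac{3 \omega^{2}}{40} - \frac{21 \omega}{80} - \frac{147}{320}}}{40}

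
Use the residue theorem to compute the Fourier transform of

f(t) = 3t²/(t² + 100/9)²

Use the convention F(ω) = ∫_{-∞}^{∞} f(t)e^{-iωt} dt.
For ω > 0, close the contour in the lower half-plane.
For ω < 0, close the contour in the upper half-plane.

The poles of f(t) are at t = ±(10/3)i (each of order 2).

Let g(z) = f(z)e^{-iωz}; for large |z| the factor e^{-iωz} decays in the lower half-plane when ω > 0 and in the upper half-plane when ω < 0.

Case ω > 0 (lower half-plane, clockwise contour ⇒ F(ω) = -2πi·ΣRes):
  Res_{z = - \frac{10 i}{3}} g(z) = \frac{3 i \left(3 - 10 \omega\right) e^{- \frac{10 \omega}{3}}}{40} (pole of order 2)
  F(ω) = -2πi·ΣRes = \frac{3 \pi \left(3 - 10 \omega\right) e^{- \frac{10 \omega}{3}}}{20}

Case ω < 0 (upper half-plane, counterclockwise contour ⇒ F(ω) = +2πi·ΣRes):
  Res_{z = \frac{10 i}{3}} g(z) = \frac{3 i \left(- 10 \omega - 3\right) e^{\frac{10 \omega}{3}}}{40} (pole of order 2)
  F(ω) = 2πi·ΣRes = \frac{3 \pi \left(10 \omega + 3\right) e^{\frac{10 \omega}{3}}}{20}

Both cases combine into a single formula in |ω|:

F(ω) = \frac{3 \pi \left(3 - 10 \left|{\omega}\right|\right) e^{- \frac{10 \left|{\omega}\right|}{3}}}{20}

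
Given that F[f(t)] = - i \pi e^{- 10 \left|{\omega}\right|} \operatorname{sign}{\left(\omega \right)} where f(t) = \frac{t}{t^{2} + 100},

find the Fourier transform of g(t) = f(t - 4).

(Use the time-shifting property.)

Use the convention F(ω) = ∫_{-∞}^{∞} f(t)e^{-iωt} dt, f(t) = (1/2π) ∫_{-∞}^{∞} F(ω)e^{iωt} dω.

F[g](ω) = - i \pi e^{- 4 i \omega} e^{- 10 \left|{\omega}\right|} \operatorname{sign}{\left(\omega \right)}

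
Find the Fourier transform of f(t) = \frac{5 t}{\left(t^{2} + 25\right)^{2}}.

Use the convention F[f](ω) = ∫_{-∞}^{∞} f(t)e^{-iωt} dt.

F(ω) = - \frac{i \pi \omega e^{- 5 \left|{\omega}\right|}}{2}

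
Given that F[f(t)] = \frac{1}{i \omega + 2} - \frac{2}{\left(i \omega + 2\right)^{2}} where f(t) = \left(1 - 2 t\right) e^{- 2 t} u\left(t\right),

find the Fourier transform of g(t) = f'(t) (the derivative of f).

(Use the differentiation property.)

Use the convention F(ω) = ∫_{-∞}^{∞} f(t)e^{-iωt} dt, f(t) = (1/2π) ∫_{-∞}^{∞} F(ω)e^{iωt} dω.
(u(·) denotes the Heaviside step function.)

F[g](ω) = \frac{\omega^{2}}{\omega^{2} - 4 i \omega - 4}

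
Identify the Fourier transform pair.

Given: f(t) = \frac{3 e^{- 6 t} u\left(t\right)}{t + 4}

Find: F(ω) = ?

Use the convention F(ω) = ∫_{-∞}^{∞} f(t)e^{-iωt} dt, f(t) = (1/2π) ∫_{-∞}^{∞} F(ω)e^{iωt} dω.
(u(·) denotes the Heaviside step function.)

F(ω) = 3 e^{4 i \omega + 24} \operatorname{E}_{1}\left(4 i \omega + 24\right)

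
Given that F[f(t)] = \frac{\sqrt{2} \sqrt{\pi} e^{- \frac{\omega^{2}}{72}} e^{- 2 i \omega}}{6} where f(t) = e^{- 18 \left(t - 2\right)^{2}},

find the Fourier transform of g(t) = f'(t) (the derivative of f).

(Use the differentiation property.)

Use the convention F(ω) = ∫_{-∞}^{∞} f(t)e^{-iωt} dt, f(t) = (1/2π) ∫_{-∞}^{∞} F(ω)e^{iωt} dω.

F[g](ω) = \frac{\sqrt{2} i \sqrt{\pi} \omega e^{- \frac{\omega \left(\omega + 144 i\right)}{72}}}{6}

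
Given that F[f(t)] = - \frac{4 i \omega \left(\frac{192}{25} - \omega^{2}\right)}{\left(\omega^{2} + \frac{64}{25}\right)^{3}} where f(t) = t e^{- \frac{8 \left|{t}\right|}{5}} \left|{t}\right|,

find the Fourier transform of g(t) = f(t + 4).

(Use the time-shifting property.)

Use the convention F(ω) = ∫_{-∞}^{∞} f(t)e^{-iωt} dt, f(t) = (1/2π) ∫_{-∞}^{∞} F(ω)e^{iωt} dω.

F[g](ω) = \frac{2500 i \omega \left(25 \omega^{2} - 192\right) e^{4 i \omega}}{\left(25 \omega^{2} + 64\right)^{3}}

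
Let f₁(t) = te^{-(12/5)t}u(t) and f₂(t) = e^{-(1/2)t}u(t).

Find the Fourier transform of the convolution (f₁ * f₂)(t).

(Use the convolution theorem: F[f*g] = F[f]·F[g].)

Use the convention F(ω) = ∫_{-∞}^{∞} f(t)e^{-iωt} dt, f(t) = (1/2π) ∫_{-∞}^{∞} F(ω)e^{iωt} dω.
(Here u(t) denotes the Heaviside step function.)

F[f₁*f₂](ω) = \frac{50}{\left(2 i \omega + 1\right) \left(5 i \omega + 12\right)^{2}}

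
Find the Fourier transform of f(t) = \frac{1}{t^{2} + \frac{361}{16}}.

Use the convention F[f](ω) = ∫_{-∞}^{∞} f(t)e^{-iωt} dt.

F(ω) = \frac{4 \pi e^{- \frac{19 \left|{\omega}\right|}{4}}}{19}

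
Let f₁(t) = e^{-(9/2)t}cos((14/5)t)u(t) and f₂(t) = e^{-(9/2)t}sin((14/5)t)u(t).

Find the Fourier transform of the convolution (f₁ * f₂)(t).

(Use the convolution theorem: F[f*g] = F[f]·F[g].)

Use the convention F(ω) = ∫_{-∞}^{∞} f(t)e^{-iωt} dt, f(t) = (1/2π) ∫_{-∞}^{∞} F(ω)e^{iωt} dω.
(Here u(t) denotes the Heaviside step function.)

F[f₁*f₂](ω) = \frac{14000 \left(2 i \omega + 9\right)}{\left(25 \left(2 i \omega + 9\right)^{2} + 784\right)^{2}}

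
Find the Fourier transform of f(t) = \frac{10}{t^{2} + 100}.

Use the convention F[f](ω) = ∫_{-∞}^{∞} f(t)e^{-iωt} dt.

F(ω) = \pi e^{- 10 \left|{\omega}\right|}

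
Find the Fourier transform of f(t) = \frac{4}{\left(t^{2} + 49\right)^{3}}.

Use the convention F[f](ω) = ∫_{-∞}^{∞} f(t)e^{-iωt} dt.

F(ω) = \frac{\pi \left(49 \omega^{2} + 21 \left|{\omega}\right| + 3\right) e^{- 7 \left|{\omega}\right|}}{33614}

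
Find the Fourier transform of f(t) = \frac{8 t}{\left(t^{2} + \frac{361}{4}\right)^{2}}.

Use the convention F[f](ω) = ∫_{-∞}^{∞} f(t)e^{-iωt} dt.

F(ω) = - \frac{8 i \pi \omega e^{- \frac{19 \left|{\omega}\right|}{2}}}{19}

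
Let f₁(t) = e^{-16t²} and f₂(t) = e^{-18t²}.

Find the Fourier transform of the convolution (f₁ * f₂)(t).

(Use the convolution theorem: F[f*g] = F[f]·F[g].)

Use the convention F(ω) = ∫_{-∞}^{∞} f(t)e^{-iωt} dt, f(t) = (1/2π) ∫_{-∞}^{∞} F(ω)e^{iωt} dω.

F[f₁*f₂](ω) = \frac{\sqrt{2} \pi e^{- \frac{17 \omega^{2}}{576}}}{24}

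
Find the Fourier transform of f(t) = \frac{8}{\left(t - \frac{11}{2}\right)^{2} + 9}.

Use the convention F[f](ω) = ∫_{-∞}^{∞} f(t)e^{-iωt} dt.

F(ω) = \frac{8 \pi e^{- \frac{11 i \omega}{2} - 3 \left|{\omega}\right|}}{3}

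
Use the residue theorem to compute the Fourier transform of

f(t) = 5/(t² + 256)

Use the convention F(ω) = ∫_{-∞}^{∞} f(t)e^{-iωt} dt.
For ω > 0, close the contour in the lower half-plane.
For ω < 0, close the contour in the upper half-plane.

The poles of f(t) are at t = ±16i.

Let g(z) = f(z)e^{-iωz}; for large |z| the factor e^{-iωz} decays in the lower half-plane when ω > 0 and in the upper half-plane when ω < 0.

Case ω > 0 (lower half-plane, clockwise contour ⇒ F(ω) = -2πi·ΣRes):
  Res_{z = - 16 i} g(z) = \frac{5 i e^{- 16 \omega}}{32}
  F(ω) = -2πi·ΣRes = \frac{5 \pi e^{- 16 \omega}}{16}

Case ω < 0 (upper half-plane, counterclockwise contour ⇒ F(ω) = +2πi·ΣRes):
  Res_{z = 16 i} g(z) = - \frac{5 i e^{16 \omega}}{32}
  F(ω) = 2πi·ΣRes = \frac{5 \pi e^{16 \omega}}{16}

Both cases combine into a single formula in |ω|:

F(ω) = \frac{5 \pi e^{- 16 \left|{\omega}\right|}}{16}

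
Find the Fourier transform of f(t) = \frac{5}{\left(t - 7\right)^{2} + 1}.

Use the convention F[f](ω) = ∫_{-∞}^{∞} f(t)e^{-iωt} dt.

F(ω) = 5 \pi e^{- 7 i \omega - \left|{\omega}\right|}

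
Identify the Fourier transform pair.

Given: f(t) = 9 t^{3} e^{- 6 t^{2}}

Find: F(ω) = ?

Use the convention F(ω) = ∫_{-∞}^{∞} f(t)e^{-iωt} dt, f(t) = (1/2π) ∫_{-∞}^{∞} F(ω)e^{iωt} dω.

F(ω) = \frac{\sqrt{6} i \sqrt{\pi} \omega \left(\omega^{2} - 36\right) e^{- \frac{\omega^{2}}{24}}}{1152}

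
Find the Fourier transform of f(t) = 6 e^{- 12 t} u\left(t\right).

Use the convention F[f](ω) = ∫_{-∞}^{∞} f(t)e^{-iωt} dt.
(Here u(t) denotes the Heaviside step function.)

F(ω) = \frac{6}{i \omega + 12}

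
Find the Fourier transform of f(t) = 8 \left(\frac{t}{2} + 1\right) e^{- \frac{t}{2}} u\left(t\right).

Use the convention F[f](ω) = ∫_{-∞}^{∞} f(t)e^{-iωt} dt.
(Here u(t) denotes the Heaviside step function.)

F(ω) = \frac{32 \left(- i \omega - 1\right)}{4 \omega^{2} - 4 i \omega - 1}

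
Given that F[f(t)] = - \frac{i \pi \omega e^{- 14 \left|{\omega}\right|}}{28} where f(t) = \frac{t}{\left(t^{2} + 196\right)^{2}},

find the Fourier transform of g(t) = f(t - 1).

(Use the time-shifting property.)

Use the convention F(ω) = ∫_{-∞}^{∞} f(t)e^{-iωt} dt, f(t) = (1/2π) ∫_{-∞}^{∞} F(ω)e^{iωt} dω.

F[g](ω) = - \frac{i \pi \omega e^{- i \omega - 14 \left|{\omega}\right|}}{28}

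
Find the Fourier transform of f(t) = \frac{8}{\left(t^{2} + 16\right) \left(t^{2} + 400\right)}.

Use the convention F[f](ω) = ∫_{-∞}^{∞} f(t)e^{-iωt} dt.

F(ω) = \frac{\pi \left(5 e^{16 \left|{\omega}\right|} - 1\right) e^{- 20 \left|{\omega}\right|}}{960}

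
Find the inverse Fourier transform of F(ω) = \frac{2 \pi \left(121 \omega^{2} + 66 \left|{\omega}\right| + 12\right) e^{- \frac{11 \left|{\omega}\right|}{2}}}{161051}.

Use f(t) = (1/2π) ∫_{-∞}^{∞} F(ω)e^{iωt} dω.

f(t) = \frac{2}{\left(t^{2} + \frac{121}{4}\right)^{3}}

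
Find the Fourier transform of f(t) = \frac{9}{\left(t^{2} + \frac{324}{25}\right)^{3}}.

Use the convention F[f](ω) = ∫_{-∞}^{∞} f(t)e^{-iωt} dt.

F(ω) = \frac{125 \pi \left(108 \omega^{2} + 90 \left|{\omega}\right| + 25\right) e^{- \frac{18 \left|{\omega}\right|}{5}}}{559872}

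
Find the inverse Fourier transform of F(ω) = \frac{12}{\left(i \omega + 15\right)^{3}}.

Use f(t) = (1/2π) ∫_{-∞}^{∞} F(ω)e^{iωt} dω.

f(t) = 6 t^{2} e^{- 15 t} u\left(t\right)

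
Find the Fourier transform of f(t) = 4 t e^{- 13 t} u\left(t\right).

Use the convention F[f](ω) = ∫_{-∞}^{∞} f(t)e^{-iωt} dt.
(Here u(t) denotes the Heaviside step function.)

F(ω) = \frac{4}{\left(i \omega + 13\right)^{2}}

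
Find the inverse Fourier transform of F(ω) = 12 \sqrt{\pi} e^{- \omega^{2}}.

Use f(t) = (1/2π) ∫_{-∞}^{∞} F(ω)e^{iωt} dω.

f(t) = 6 e^{- \frac{t^{2}}{4}}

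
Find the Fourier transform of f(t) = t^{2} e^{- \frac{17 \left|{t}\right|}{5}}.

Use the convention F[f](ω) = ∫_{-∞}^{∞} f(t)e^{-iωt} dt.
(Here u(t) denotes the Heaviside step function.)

F(ω) = \frac{8500 \left(289 - 75 \omega^{2}\right)}{\left(25 \omega^{2} + 289\right)^{3}}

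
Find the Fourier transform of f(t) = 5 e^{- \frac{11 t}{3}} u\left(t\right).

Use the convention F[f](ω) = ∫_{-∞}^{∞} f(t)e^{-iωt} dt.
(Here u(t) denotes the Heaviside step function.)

F(ω) = \frac{15}{3 i \omega + 11}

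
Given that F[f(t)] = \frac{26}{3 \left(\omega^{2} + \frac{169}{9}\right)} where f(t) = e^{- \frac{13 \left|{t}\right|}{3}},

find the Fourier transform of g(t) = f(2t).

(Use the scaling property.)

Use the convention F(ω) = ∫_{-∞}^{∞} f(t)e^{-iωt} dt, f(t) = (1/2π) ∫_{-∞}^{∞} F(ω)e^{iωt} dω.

F[g](ω) = \frac{156}{9 \omega^{2} + 676}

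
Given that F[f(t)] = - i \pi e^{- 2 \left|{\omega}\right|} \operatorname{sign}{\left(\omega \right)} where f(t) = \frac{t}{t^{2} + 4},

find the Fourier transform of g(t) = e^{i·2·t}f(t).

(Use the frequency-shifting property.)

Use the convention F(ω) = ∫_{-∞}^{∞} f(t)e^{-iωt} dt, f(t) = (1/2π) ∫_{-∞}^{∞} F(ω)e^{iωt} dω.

F[g](ω) = - i \pi e^{- 2 \left|{\omega - 2}\right|} \operatorname{sign}{\left(\omega - 2 \right)}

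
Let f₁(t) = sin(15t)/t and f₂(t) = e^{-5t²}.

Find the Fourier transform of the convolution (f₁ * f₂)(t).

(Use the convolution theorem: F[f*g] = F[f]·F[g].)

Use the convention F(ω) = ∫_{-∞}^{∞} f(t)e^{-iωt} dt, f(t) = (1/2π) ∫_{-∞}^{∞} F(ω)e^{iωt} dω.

F[f₁*f₂](ω) = \begin{cases} \frac{\sqrt{5} \pi^{\frac{3}{2}} e^{- \frac{\omega^{2}}{20}}}{5} & \text{for}\: \omega > -15 \wedge \omega < 15 \\0 & \text{otherwise} \end{cases}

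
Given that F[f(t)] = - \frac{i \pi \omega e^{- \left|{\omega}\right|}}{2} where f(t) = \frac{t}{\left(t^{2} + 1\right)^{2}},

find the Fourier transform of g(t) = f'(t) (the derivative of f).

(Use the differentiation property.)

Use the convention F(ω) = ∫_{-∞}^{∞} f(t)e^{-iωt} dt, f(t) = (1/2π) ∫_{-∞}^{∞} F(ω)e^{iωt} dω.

F[g](ω) = \frac{\pi \omega^{2} e^{- \left|{\omega}\right|}}{2}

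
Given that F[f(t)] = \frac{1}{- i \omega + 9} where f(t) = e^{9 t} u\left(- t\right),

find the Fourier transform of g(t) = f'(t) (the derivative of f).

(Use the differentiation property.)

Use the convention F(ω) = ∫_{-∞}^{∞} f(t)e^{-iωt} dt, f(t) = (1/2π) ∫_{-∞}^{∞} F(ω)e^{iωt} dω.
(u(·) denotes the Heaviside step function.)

F[g](ω) = - \frac{\omega}{\omega + 9 i}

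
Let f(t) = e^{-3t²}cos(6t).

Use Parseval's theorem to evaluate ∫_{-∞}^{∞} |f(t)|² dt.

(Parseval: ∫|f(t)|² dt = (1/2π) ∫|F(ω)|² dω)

∫|f(t)|² dt = \frac{\sqrt{6} \sqrt{\pi} \left(1 + e^{6}\right)}{12 e^{6}}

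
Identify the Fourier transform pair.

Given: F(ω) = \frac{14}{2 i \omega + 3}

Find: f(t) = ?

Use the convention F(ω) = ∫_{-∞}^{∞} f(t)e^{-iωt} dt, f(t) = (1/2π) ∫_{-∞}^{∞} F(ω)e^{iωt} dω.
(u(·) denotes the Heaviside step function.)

f(t) = 7 e^{- \frac{3 t}{2}} u\left(t\right)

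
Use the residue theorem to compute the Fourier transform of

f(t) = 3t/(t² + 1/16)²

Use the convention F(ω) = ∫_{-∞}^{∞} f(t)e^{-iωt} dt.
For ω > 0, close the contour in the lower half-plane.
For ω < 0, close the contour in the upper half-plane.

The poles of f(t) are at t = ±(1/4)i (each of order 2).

Let g(z) = f(z)e^{-iωz}; for large |z| the factor e^{-iωz} decays in the lower half-plane when ω > 0 and in the upper half-plane when ω < 0.

Case ω > 0 (lower half-plane, clockwise contour ⇒ F(ω) = -2πi·ΣRes):
  Res_{z = - \frac{i}{4}} g(z) = 3 \omega e^{- \frac{\omega}{4}} (pole of order 2)
  F(ω) = -2πi·ΣRes = - 6 i \pi \omega e^{- \frac{\omega}{4}}

Case ω < 0 (upper half-plane, counterclockwise contour ⇒ F(ω) = +2πi·ΣRes):
  Res_{z = \frac{i}{4}} g(z) = - 3 \omega e^{\frac{\omega}{4}} (pole of order 2)
  F(ω) = 2πi·ΣRes = - 6 i \pi \omega e^{\frac{\omega}{4}}

Both cases combine into a single formula in |ω|:

F(ω) = - 6 i \pi \omega e^{- \frac{\left|{\omega}\right|}{4}}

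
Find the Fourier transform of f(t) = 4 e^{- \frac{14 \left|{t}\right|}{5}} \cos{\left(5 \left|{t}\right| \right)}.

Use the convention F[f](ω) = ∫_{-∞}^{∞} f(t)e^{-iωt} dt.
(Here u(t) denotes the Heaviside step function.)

F(ω) = \frac{560 \left(25 \omega^{2} + 821\right)}{625 \omega^{4} - 21450 \omega^{2} + 674041}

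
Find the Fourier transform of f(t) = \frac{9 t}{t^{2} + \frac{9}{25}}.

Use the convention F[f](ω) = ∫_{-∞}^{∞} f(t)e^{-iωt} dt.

F(ω) = - 9 i \pi e^{- \frac{3 \left|{\omega}\right|}{5}} \operatorname{sign}{\left(\omega \right)}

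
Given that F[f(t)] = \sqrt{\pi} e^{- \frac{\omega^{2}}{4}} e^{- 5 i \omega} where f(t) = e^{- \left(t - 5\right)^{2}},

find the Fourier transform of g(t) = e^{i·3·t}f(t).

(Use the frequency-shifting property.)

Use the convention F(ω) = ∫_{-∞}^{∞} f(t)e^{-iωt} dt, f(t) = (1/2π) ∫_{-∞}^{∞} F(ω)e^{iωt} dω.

F[g](ω) = \sqrt{\pi} e^{- \frac{\left(\omega - 3\right) \left(\omega - 3 + 20 i\right)}{4}}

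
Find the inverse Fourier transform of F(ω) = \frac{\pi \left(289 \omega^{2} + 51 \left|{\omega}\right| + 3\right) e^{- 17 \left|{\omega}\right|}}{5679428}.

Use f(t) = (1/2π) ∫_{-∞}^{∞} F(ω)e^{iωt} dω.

f(t) = \frac{2}{\left(t^{2} + 289\right)^{3}}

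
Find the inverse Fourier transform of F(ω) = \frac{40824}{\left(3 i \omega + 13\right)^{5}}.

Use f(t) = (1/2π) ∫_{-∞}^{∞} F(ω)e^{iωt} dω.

f(t) = 7 t^{4} e^{- \frac{13 t}{3}} u\left(t\right)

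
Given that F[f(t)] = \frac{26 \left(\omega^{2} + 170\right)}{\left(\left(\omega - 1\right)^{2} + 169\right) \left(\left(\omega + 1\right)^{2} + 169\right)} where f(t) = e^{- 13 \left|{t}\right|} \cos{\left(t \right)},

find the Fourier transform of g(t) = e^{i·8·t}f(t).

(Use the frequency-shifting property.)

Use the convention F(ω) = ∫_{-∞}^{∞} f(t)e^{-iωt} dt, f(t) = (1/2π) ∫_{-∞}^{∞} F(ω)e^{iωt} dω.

F[g](ω) = \frac{26 \left(\left(\omega - 8\right)^{2} + 170\right)}{\left(\left(\omega - 9\right)^{2} + 169\right) \left(\left(\omega - 7\right)^{2} + 169\right)}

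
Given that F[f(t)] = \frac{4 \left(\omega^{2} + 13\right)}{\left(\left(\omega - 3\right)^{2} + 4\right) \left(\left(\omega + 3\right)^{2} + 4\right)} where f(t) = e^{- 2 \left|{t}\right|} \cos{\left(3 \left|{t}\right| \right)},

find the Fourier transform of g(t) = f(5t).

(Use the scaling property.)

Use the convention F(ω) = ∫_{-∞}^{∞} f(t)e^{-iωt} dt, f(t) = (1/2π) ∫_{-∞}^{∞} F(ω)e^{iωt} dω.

F[g](ω) = \frac{20 \left(\omega^{2} + 325\right)}{\omega^{4} - 250 \omega^{2} + 105625}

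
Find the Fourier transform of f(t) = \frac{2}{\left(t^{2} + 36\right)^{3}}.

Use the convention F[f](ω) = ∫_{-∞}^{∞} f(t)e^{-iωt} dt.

F(ω) = \frac{\pi \left(12 \omega^{2} + 6 \left|{\omega}\right| + 1\right) e^{- 6 \left|{\omega}\right|}}{10368}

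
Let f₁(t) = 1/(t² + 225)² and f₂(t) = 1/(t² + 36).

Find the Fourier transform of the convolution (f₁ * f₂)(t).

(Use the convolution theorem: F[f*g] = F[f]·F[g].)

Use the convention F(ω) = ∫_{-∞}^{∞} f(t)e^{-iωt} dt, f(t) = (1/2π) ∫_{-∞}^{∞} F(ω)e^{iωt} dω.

F[f₁*f₂](ω) = \frac{\pi^{2} \left(15 \left|{\omega}\right| + 1\right) e^{- 21 \left|{\omega}\right|}}{40500}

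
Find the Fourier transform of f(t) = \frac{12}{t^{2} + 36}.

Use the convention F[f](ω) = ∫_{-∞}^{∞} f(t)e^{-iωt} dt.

F(ω) = 2 \pi e^{- 6 \left|{\omega}\right|}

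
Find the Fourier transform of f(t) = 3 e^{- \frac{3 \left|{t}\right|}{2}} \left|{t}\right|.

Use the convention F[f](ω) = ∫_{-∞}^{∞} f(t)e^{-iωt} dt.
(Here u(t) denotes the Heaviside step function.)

F(ω) = \frac{24 \left(9 - 4 \omega^{2}\right)}{\left(4 \omega^{2} + 9\right)^{2}}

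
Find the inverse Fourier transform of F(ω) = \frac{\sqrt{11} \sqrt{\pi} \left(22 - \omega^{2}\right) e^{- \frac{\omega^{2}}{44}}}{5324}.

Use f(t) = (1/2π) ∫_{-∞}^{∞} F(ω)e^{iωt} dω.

f(t) = t^{2} e^{- 11 t^{2}}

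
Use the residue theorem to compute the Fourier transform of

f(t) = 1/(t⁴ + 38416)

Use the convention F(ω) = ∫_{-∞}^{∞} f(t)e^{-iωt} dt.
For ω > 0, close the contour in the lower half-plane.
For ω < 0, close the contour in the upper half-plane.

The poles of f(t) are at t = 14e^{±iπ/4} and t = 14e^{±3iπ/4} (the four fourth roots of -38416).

Let g(z) = f(z)e^{-iωz}; for large |z| the factor e^{-iωz} decays in the lower half-plane when ω > 0 and in the upper half-plane when ω < 0.

Case ω > 0 (lower half-plane, clockwise contour ⇒ F(ω) = -2πi·ΣRes):
  Res_{z = - 7 \sqrt{2} - 7 \sqrt{2} i} g(z) = \frac{\sqrt{2} i \left(1 - i\right) e^{7 \sqrt{2} \omega \left(-1 + i\right)}}{21952}
  Res_{z = 7 \sqrt{2} - 7 \sqrt{2} i} g(z) = \frac{\sqrt{2} i \left(1 + i\right) e^{- 7 \sqrt{2} \omega \left(1 + i\right)}}{21952}
  F(ω) = -2πi·ΣRes = \frac{\sqrt{2} \pi \left(1 - i\right) \left(e^{14 \sqrt{2} i \omega} + i\right) e^{- 7 \sqrt{2} \omega \left(1 + i\right)}}{10976} = \frac{\pi e^{- 7 \sqrt{2} \omega} \sin{\left(7 \sqrt{2} \omega + \frac{\pi}{4} \right)}}{2744}

Case ω < 0 (upper half-plane, counterclockwise contour ⇒ F(ω) = +2πi·ΣRes):
  Res_{z = 7 \sqrt{2} + 7 \sqrt{2} i} g(z) = \frac{\sqrt{2} i \left(-1 + i\right) e^{7 \sqrt{2} \omega \left(1 - i\right)}}{21952}
  Res_{z = - 7 \sqrt{2} + 7 \sqrt{2} i} g(z) = \frac{\sqrt{2} \left(1 - i\right) e^{7 \sqrt{2} \omega \left(1 + i\right)}}{21952}
  F(ω) = 2πi·ΣRes = - \frac{\sqrt{2} i \pi \left(i \left(1 - i\right) e^{7 \sqrt{2} \omega \left(1 - i\right)} - \left(1 - i\right) e^{7 \sqrt{2} \omega \left(1 + i\right)}\right)}{10976} = \frac{\pi e^{7 \sqrt{2} \omega} \cos{\left(7 \sqrt{2} \omega + \frac{\pi}{4} \right)}}{2744}

Both cases combine into a single formula in |ω|:

F(ω) = \frac{\pi e^{- 7 \sqrt{2} \left|{\omega}\right|} \sin{\left(7 \sqrt{2} \left|{\omega}\right| + \frac{\pi}{4} \right)}}{2744}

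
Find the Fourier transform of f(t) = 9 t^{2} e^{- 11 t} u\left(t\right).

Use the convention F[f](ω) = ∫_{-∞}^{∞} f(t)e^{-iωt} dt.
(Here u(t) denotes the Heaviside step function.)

F(ω) = \frac{18}{\left(i \omega + 11\right)^{3}}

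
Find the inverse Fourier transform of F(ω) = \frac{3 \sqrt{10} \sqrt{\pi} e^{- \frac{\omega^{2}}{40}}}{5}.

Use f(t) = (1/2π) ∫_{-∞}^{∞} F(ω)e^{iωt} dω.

f(t) = 6 e^{- 10 t^{2}}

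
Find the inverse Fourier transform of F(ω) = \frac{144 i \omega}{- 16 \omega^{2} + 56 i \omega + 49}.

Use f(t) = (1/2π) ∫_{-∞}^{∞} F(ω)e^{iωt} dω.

f(t) = 9 \left(1 - \frac{7 t}{4}\right) e^{- \frac{7 t}{4}} u\left(t\right)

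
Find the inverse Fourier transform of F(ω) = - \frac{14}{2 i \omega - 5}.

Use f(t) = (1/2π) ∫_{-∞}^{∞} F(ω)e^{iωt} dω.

f(t) = 7 e^{\frac{5 t}{2}} u\left(- t\right)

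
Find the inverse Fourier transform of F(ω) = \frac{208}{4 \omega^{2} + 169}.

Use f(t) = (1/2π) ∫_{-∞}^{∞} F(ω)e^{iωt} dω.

f(t) = 4 e^{- \frac{13 \left|{t}\right|}{2}}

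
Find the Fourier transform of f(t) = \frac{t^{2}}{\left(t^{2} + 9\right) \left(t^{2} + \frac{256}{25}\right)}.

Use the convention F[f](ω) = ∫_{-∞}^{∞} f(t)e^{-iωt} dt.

F(ω) = - \frac{75 \pi e^{- 3 \left|{\omega}\right|}}{31} + \frac{80 \pi e^{- \frac{16 \left|{\omega}\right|}{5}}}{31}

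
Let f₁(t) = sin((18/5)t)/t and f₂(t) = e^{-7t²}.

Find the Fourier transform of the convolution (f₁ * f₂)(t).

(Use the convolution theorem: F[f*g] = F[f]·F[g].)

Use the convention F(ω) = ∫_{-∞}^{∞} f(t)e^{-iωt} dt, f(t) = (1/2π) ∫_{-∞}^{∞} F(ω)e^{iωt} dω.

F[f₁*f₂](ω) = \begin{cases} \frac{\sqrt{7} \pi^{\frac{3}{2}} e^{- \frac{\omega^{2}}{28}}}{7} & \text{for}\: \omega > - \frac{18}{5} \wedge \omega < \frac{18}{5} \\0 & \text{otherwise} \end{cases}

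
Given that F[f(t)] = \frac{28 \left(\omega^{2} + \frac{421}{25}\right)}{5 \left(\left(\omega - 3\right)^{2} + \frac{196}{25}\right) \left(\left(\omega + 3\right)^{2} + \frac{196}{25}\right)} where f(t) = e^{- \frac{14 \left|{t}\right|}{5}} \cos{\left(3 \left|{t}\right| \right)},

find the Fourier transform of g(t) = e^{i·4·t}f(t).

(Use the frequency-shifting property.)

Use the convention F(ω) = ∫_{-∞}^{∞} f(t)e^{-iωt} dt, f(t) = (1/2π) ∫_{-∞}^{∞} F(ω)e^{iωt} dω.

F[g](ω) = \frac{140 \left(25 \left(\omega - 4\right)^{2} + 421\right)}{\left(25 \left(\omega - 7\right)^{2} + 196\right) \left(25 \left(\omega - 1\right)^{2} + 196\right)}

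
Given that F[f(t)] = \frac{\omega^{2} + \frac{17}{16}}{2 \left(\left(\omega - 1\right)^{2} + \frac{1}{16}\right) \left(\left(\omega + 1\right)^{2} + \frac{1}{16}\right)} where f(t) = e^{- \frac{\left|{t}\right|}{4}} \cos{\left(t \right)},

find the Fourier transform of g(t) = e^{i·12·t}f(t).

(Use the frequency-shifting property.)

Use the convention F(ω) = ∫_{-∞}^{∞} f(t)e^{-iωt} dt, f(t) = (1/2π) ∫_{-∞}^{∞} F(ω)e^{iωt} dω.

F[g](ω) = \frac{8 \left(16 \left(\omega - 12\right)^{2} + 17\right)}{\left(16 \left(\omega - 13\right)^{2} + 1\right) \left(16 \left(\omega - 11\right)^{2} + 1\right)}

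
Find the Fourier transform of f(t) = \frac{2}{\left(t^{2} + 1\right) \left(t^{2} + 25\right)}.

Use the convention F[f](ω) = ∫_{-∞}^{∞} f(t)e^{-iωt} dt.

F(ω) = \frac{\pi e^{- \left|{\omega}\right|}}{12} - \frac{\pi e^{- 5 \left|{\omega}\right|}}{60}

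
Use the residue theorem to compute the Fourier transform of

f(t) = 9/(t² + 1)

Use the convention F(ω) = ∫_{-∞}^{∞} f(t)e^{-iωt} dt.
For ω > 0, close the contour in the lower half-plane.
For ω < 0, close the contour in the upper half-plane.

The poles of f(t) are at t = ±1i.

Let g(z) = f(z)e^{-iωz}; for large |z| the factor e^{-iωz} decays in the lower half-plane when ω > 0 and in the upper half-plane when ω < 0.

Case ω > 0 (lower half-plane, clockwise contour ⇒ F(ω) = -2πi·ΣRes):
  Res_{z = - i} g(z) = \frac{9 i e^{- \omega}}{2}
  F(ω) = -2πi·ΣRes = 9 \pi e^{- \omega}

Case ω < 0 (upper half-plane, counterclockwise contour ⇒ F(ω) = +2πi·ΣRes):
  Res_{z = i} g(z) = - \frac{9 i e^{\omega}}{2}
  F(ω) = 2πi·ΣRes = 9 \pi e^{\omega}

Both cases combine into a single formula in |ω|:

F(ω) = 9 \pi e^{- \left|{\omega}\right|}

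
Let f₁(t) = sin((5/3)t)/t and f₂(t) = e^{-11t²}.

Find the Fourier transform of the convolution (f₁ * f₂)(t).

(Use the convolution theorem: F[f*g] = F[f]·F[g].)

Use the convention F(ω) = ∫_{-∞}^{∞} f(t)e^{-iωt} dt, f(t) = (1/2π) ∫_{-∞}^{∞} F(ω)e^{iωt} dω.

F[f₁*f₂](ω) = \begin{cases} \frac{\sqrt{11} \pi^{\frac{3}{2}} e^{- \frac{\omega^{2}}{44}}}{11} & \text{for}\: \omega > - \frac{5}{3} \wedge \omega < \frac{5}{3} \\0 & \text{otherwise} \end{cases}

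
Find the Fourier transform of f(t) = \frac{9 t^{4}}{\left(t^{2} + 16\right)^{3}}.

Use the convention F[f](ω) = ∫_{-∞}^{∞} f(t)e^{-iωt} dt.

F(ω) = \frac{9 \pi \left(16 \omega^{2} - 20 \left|{\omega}\right| + 3\right) e^{- 4 \left|{\omega}\right|}}{32}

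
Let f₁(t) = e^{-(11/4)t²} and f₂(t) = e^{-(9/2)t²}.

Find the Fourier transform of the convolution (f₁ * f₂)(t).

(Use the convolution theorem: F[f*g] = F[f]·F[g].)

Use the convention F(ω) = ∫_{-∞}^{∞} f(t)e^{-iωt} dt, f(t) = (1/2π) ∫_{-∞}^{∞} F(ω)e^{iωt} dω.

F[f₁*f₂](ω) = \frac{2 \sqrt{22} \pi e^{- \frac{29 \omega^{2}}{198}}}{33}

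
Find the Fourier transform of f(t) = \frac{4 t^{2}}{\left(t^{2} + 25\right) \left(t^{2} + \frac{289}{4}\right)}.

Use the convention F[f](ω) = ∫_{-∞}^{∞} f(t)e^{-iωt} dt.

F(ω) = - \frac{80 \pi e^{- 5 \left|{\omega}\right|}}{189} + \frac{136 \pi e^{- \frac{17 \left|{\omega}\right|}{2}}}{189}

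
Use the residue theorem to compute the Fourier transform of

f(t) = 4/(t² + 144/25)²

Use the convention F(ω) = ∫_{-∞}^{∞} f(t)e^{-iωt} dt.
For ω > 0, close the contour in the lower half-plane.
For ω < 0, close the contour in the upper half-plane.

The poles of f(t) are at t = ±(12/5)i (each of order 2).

Let g(z) = f(z)e^{-iωz}; for large |z| the factor e^{-iωz} decays in the lower half-plane when ω > 0 and in the upper half-plane when ω < 0.

Case ω > 0 (lower half-plane, clockwise contour ⇒ F(ω) = -2πi·ΣRes):
  Res_{z = - \frac{12 i}{5}} g(z) = \frac{25 i \left(12 \omega + 5\right) e^{- \frac{12 \omega}{5}}}{1728} (pole of order 2)
  F(ω) = -2πi·ΣRes = \frac{25 \pi \left(12 \omega + 5\right) e^{- \frac{12 \omega}{5}}}{864}

Case ω < 0 (upper half-plane, counterclockwise contour ⇒ F(ω) = +2πi·ΣRes):
  Res_{z = \frac{12 i}{5}} g(z) = \frac{25 i \left(12 \omega - 5\right) e^{\frac{12 \omega}{5}}}{1728} (pole of order 2)
  F(ω) = 2πi·ΣRes = \frac{25 \pi \left(5 - 12 \omega\right) e^{\frac{12 \omega}{5}}}{864}

Both cases combine into a single formula in |ω|:

F(ω) = \frac{25 \pi \left(12 \left|{\omega}\right| + 5\right) e^{- \frac{12 \left|{\omega}\right|}{5}}}{864}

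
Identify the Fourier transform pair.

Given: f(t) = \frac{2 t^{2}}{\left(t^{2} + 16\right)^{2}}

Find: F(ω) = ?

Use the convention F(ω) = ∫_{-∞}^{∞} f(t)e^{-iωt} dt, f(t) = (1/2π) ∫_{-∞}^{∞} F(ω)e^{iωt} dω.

F(ω) = \frac{\pi \left(1 - 4 \left|{\omega}\right|\right) e^{- 4 \left|{\omega}\right|}}{4}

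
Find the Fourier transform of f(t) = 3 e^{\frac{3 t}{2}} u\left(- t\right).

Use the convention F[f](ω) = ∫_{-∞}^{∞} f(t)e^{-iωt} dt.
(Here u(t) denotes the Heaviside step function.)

F(ω) = - \frac{6}{2 i \omega - 3}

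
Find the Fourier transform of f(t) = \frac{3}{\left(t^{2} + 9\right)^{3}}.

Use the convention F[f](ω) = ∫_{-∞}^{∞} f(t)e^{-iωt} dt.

F(ω) = \frac{\pi \left(3 \omega^{2} + 3 \left|{\omega}\right| + 1\right) e^{- 3 \left|{\omega}\right|}}{216}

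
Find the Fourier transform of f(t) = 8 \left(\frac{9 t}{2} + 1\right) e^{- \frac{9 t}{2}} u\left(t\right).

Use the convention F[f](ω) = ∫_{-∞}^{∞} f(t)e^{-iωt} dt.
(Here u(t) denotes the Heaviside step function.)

F(ω) = \frac{32 \left(- i \omega - 9\right)}{4 \omega^{2} - 36 i \omega - 81}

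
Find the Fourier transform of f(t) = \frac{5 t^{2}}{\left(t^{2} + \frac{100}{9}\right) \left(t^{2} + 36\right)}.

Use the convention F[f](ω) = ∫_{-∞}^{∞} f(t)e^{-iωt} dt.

F(ω) = \frac{135 \pi e^{- 6 \left|{\omega}\right|}}{112} - \frac{75 \pi e^{- \frac{10 \left|{\omega}\right|}{3}}}{112}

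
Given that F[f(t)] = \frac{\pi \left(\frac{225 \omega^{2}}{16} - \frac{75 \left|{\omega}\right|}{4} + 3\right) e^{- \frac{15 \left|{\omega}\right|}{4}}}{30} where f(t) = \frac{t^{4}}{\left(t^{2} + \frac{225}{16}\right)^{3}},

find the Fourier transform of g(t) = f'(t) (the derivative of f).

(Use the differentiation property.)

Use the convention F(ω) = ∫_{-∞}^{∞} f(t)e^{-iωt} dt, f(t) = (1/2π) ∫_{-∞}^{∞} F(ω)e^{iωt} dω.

F[g](ω) = \frac{i \pi \omega \left(75 \omega^{2} - 100 \left|{\omega}\right| + 16\right) e^{- \frac{15 \left|{\omega}\right|}{4}}}{160}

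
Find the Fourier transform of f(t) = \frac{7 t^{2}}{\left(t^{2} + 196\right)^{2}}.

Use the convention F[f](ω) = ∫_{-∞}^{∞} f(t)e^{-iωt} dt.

F(ω) = \frac{\pi \left(1 - 14 \left|{\omega}\right|\right) e^{- 14 \left|{\omega}\right|}}{4}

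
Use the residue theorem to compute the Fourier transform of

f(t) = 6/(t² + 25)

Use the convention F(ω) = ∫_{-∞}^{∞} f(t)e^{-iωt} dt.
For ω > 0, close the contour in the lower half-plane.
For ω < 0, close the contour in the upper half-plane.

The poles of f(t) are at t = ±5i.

Let g(z) = f(z)e^{-iωz}; for large |z| the factor e^{-iωz} decays in the lower half-plane when ω > 0 and in the upper half-plane when ω < 0.

Case ω > 0 (lower half-plane, clockwise contour ⇒ F(ω) = -2πi·ΣRes):
  Res_{z = - 5 i} g(z) = \frac{3 i e^{- 5 \omega}}{5}
  F(ω) = -2πi·ΣRes = \frac{6 \pi e^{- 5 \omega}}{5}

Case ω < 0 (upper half-plane, counterclockwise contour ⇒ F(ω) = +2πi·ΣRes):
  Res_{z = 5 i} g(z) = - \frac{3 i e^{5 \omega}}{5}
  F(ω) = 2πi·ΣRes = \frac{6 \pi e^{5 \omega}}{5}

Both cases combine into a single formula in |ω|:

F(ω) = \frac{6 \pi e^{- 5 \left|{\omega}\right|}}{5}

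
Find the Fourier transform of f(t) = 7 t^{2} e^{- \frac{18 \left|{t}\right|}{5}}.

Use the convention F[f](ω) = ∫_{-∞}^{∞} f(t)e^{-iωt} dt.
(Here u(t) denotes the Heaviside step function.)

F(ω) = \frac{189000 \left(108 - 25 \omega^{2}\right)}{\left(25 \omega^{2} + 324\right)^{3}}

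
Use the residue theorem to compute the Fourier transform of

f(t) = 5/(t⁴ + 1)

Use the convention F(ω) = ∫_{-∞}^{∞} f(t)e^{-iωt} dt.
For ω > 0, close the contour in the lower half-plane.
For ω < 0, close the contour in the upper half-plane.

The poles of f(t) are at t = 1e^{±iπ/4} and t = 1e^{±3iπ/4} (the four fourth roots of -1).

Let g(z) = f(z)e^{-iωz}; for large |z| the factor e^{-iωz} decays in the lower half-plane when ω > 0 and in the upper half-plane when ω < 0.

Case ω > 0 (lower half-plane, clockwise contour ⇒ F(ω) = -2πi·ΣRes):
  Res_{z = - \frac{\sqrt{2}}{2} - \frac{\sqrt{2} i}{2}} g(z) = \frac{5 \sqrt{2} i \left(1 - i\right) e^{\frac{\sqrt{2} \omega \left(-1 + i\right)}{2}}}{8}
  Res_{z = \frac{\sqrt{2}}{2} - \frac{\sqrt{2} i}{2}} g(z) = \frac{5 \sqrt{2} i \left(1 + i\right) e^{- \frac{\sqrt{2} \omega \left(1 + i\right)}{2}}}{8}
  F(ω) = -2πi·ΣRes = \frac{5 \sqrt{2} \pi \left(1 - i\right) \left(e^{\sqrt{2} i \omega} + i\right) e^{- \frac{\sqrt{2} \omega \left(1 + i\right)}{2}}}{4} = 5 \pi e^{- \frac{\sqrt{2} \omega}{2}} \sin{\left(\frac{\sqrt{2} \omega}{2} + \frac{\pi}{4} \right)}

Case ω < 0 (upper half-plane, counterclockwise contour ⇒ F(ω) = +2πi·ΣRes):
  Res_{z = \frac{\sqrt{2}}{2} + \frac{\sqrt{2} i}{2}} g(z) = \frac{5 \sqrt{2} i \left(-1 + i\right) e^{\frac{\sqrt{2} \omega \left(1 - i\right)}{2}}}{8}
  Res_{z = - \frac{\sqrt{2}}{2} + \frac{\sqrt{2} i}{2}} g(z) = \frac{5 \sqrt{2} \left(1 - i\right) e^{\frac{\sqrt{2} \omega \left(1 + i\right)}{2}}}{8}
  F(ω) = 2πi·ΣRes = - \frac{5 \sqrt{2} i \pi \left(i \left(1 - i\right) e^{\frac{\sqrt{2} \omega \left(1 - i\right)}{2}} - \left(1 - i\right) e^{\frac{\sqrt{2} \omega \left(1 + i\right)}{2}}\right)}{4} = 5 \pi e^{\frac{\sqrt{2} \omega}{2}} \cos{\left(\frac{\sqrt{2} \omega}{2} + \frac{\pi}{4} \right)}

Both cases combine into a single formula in |ω|:

F(ω) = 5 \pi e^{- \frac{\sqrt{2} \left|{\omega}\right|}{2}} \sin{\left(\frac{\sqrt{2} \left|{\omega}\right|}{2} + \frac{\pi}{4} \right)}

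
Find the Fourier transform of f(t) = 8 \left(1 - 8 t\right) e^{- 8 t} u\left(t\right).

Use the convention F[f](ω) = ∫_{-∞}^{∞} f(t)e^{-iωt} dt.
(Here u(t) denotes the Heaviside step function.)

F(ω) = \frac{8 i \omega}{- \omega^{2} + 16 i \omega + 64}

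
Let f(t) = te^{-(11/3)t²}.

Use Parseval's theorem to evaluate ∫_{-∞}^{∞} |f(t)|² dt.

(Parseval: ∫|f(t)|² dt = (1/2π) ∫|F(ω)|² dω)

∫|f(t)|² dt = \frac{3 \sqrt{66} \sqrt{\pi}}{968}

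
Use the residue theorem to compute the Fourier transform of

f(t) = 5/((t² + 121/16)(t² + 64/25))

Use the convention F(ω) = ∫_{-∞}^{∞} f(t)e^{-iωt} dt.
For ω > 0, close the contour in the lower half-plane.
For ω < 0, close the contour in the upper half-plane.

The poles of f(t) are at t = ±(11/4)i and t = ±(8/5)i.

Let g(z) = f(z)e^{-iωz}; for large |z| the factor e^{-iωz} decays in the lower half-plane when ω > 0 and in the upper half-plane when ω < 0.

Case ω > 0 (lower half-plane, clockwise contour ⇒ F(ω) = -2πi·ΣRes):
  Res_{z = - \frac{11 i}{4}} g(z) = - \frac{4000 i e^{- \frac{11 \omega}{4}}}{22011}
  Res_{z = - \frac{8 i}{5}} g(z) = \frac{625 i e^{- \frac{8 \omega}{5}}}{2001}
  F(ω) = -2πi·ΣRes = - \frac{8000 \pi e^{- \frac{11 \omega}{4}}}{22011} + \frac{1250 \pi e^{- \frac{8 \omega}{5}}}{2001}

Case ω < 0 (upper half-plane, counterclockwise contour ⇒ F(ω) = +2πi·ΣRes):
  Res_{z = \frac{11 i}{4}} g(z) = \frac{4000 i e^{\frac{11 \omega}{4}}}{22011}
  Res_{z = \frac{8 i}{5}} g(z) = - \frac{625 i e^{\frac{8 \omega}{5}}}{2001}
  F(ω) = 2πi·ΣRes = \frac{250 \pi \left(55 e^{\frac{8 \omega}{5}} - 32 e^{\frac{11 \omega}{4}}\right)}{22011}

Both cases combine into a single formula in |ω|:

F(ω) = - \frac{8000 \pi e^{- \frac{11 \left|{\omega}\right|}{4}}}{22011} + \frac{1250 \pi e^{- \frac{8 \left|{\omega}\right|}{5}}}{2001}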